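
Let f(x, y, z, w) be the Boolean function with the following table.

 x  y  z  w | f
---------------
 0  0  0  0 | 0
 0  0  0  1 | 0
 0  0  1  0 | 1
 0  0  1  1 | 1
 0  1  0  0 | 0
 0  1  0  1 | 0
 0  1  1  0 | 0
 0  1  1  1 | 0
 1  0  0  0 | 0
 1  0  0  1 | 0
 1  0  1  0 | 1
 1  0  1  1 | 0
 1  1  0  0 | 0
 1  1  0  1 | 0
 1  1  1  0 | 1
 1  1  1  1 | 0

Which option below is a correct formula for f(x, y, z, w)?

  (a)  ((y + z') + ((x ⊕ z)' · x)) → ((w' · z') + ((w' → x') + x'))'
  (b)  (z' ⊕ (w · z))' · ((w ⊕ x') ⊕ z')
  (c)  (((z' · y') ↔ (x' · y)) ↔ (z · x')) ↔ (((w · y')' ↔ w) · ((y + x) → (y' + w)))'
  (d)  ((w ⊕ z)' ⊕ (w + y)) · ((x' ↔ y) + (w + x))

a

(b) fails at (0,0,1,1): the formula yields 0, f is 1.
(c) fails at (0,0,0,0): the formula yields 1, f is 0.
(d) fails at (0,0,0,1): the formula yields 1, f is 0.
That leaves (a). Evaluating it on every row reproduces the table of f exactly.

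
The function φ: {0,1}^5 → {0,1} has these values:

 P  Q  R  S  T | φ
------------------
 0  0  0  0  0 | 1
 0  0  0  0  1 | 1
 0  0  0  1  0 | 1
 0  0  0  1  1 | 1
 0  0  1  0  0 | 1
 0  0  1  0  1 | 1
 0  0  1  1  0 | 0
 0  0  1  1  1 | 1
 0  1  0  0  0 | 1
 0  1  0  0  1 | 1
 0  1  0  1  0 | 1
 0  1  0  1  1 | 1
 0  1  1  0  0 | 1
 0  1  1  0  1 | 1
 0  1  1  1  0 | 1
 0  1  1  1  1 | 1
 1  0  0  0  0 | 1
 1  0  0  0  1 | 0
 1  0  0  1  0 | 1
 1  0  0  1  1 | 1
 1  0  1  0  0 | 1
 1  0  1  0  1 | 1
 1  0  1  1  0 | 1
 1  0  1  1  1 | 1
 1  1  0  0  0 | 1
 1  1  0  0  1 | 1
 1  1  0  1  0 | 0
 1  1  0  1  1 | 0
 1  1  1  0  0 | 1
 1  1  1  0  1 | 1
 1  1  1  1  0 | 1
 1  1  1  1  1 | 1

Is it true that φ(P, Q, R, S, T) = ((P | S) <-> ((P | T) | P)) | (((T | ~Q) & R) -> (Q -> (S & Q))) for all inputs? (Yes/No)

Test each input against both φ and the formula:
  P=0, Q=0, R=0, S=0, T=0: formula gives 1, φ = 1 ✓
  P=0, Q=0, R=0, S=0, T=1: formula gives 1, φ = 1 ✓
  P=0, Q=0, R=0, S=1, T=0: formula gives 1, φ = 1 ✓
  P=0, Q=0, R=0, S=1, T=1: formula gives 1, φ = 1 ✓
  …
  P=0, Q=0, R=1, S=1, T=0: formula gives 1, but φ = 0 ✗
A single disagreement suffices: at (0,0,1,1,0) they differ, so the formula does not compute φ.

No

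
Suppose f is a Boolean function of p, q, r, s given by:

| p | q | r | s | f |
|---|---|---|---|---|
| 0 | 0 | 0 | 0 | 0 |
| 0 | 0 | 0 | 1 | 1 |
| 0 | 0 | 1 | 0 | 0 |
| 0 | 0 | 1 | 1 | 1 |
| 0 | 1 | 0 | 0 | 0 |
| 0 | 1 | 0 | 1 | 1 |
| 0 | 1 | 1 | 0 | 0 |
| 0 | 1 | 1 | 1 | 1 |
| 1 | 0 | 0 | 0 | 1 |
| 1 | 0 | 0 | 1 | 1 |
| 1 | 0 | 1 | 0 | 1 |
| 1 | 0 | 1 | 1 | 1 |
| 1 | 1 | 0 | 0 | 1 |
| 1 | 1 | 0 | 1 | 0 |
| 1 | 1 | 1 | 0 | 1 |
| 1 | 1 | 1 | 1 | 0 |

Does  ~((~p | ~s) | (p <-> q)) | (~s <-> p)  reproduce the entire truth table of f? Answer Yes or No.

Yes

Test each input against both f and the formula:
  p=0, q=0, r=0, s=0: formula gives 0, f = 0 ✓
  p=0, q=0, r=0, s=1: formula gives 1, f = 1 ✓
  p=0, q=0, r=1, s=0: formula gives 0, f = 0 ✓
  p=0, q=0, r=1, s=1: formula gives 1, f = 1 ✓
  … (the remaining 12 rows also agree.)
All 16 rows match — the expression computes f exactly.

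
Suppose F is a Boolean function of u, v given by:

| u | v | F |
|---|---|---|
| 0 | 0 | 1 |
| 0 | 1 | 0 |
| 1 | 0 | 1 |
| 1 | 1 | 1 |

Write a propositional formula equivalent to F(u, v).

F(u, v) = NOT (NOT u AND v)

F is 0 on exactly one input, (0,1), whose minterm is ¬u·v. So F is the negation of that single conjunction.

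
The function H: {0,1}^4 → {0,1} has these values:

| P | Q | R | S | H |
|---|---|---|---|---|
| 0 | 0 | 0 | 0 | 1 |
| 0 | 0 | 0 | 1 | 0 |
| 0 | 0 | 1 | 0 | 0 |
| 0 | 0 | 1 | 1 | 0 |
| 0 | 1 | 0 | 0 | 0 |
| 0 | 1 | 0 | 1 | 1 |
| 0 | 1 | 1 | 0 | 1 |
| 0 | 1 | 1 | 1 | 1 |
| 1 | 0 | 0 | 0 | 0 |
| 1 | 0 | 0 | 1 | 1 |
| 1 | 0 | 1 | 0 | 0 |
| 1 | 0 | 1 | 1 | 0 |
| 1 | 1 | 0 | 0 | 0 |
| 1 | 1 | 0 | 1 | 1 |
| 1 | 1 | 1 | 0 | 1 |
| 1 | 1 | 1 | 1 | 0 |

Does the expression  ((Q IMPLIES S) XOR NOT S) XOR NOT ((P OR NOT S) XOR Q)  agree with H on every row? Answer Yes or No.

No

Test each input against both H and the formula:
  P=0, Q=0, R=0, S=0: formula gives 0, but H = 1 ✗
Row (0,0,0,0) is a counterexample, so the formula is not equivalent to H.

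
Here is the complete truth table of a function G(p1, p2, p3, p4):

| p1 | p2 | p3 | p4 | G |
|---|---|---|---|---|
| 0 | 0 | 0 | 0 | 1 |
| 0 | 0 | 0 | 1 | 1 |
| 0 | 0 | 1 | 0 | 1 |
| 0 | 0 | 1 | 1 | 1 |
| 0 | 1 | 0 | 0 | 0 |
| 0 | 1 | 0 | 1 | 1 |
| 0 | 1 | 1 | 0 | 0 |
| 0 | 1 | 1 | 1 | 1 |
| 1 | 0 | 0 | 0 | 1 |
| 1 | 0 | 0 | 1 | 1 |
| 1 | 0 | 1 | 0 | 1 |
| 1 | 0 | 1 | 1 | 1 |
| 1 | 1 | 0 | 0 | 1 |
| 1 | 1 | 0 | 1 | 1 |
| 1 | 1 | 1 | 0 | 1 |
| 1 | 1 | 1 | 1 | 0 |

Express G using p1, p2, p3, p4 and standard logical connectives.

G(p1, p2, p3, p4) = NOT (((((NOT p1 AND p2) AND NOT p3) AND NOT p4) OR (((NOT p1 AND p2) AND p3) AND NOT p4)) OR (((p1 AND p2) AND p3) AND p4))

There are just 3 zero rows: (0,1,0,0), (0,1,1,0), (1,1,1,1). Their minterms are ¬p1·p2·¬p3·¬p4, ¬p1·p2·p3·¬p4, p1·p2·p3·p4; the OR of those covers precisely the 0-outputs, and negating it yields G.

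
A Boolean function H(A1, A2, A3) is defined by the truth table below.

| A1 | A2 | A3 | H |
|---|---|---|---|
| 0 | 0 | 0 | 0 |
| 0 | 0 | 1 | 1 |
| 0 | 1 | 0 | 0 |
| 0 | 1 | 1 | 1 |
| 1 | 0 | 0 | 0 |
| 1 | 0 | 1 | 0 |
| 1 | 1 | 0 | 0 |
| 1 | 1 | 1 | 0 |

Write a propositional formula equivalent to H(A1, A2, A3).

The 1-rows are (0,0,1), (0,1,1). Each contributes one minterm — ¬A1·¬A2·A3; ¬A1·A2·A3 — and their disjunction is a sum-of-products form of H.

H(A1, A2, A3) = ((A1' · A2') · A3) + ((A1' · A2) · A3)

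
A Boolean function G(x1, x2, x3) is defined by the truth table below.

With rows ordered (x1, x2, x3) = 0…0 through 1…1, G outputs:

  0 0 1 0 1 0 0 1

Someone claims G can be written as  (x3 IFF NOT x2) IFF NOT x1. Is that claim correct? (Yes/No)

No

Test each input against both G and the formula:
  x1=0, x2=0, x3=0: formula gives 0, G = 0 ✓
  x1=0, x2=0, x3=1: formula gives 1, but G = 0 ✗
Since they disagree at (0,0,1), the expression is not a correct formula for G.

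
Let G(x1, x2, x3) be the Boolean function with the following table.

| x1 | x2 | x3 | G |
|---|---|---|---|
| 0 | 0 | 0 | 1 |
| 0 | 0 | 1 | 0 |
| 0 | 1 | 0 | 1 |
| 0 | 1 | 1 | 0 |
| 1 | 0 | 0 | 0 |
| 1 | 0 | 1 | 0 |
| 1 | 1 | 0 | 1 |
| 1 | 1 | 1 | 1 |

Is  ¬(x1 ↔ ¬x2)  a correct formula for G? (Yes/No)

No

Check the formula against G row by row:
  x1=0, x2=0, x3=0: formula gives 1, G = 1 ✓
  x1=0, x2=0, x3=1: formula gives 1, but G = 0 ✗
Row (0,0,1) is a counterexample, so the formula is not equivalent to G.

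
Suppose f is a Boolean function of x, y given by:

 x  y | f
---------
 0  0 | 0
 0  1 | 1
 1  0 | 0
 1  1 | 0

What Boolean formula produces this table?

f(x, y) = ~x & y

1 only at (0,1): NOT x AND y.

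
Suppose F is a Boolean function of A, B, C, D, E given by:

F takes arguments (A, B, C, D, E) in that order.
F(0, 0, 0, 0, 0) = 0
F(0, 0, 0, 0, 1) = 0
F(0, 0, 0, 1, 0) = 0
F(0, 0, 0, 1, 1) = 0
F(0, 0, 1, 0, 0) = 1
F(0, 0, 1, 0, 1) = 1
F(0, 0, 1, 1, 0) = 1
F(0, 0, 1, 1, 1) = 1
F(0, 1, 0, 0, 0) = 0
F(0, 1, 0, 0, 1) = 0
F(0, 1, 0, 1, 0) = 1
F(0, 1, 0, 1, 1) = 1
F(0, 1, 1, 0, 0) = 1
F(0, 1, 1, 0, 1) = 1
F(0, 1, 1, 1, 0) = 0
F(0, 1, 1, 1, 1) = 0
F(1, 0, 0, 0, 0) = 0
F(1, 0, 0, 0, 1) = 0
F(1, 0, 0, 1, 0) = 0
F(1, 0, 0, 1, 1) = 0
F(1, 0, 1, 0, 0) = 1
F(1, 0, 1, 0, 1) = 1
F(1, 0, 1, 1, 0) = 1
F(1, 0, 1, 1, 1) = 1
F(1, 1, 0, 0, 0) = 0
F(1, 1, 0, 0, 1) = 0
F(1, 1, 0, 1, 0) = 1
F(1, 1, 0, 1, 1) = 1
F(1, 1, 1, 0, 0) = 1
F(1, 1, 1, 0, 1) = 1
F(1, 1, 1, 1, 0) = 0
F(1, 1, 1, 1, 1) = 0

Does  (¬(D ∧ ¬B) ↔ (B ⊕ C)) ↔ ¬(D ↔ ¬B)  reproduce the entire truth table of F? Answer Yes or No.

Yes

Test each input against both F and the formula:
  A=0, B=0, C=0, D=0, E=0: formula gives 0, F = 0 ✓
  A=0, B=0, C=0, D=0, E=1: formula gives 0, F = 0 ✓
  A=0, B=0, C=0, D=1, E=0: formula gives 0, F = 0 ✓
  A=0, B=0, C=0, D=1, E=1: formula gives 0, F = 0 ✓
  …and likewise for the remaining 28 rows.
No disagreement on any input; they are logically equivalent.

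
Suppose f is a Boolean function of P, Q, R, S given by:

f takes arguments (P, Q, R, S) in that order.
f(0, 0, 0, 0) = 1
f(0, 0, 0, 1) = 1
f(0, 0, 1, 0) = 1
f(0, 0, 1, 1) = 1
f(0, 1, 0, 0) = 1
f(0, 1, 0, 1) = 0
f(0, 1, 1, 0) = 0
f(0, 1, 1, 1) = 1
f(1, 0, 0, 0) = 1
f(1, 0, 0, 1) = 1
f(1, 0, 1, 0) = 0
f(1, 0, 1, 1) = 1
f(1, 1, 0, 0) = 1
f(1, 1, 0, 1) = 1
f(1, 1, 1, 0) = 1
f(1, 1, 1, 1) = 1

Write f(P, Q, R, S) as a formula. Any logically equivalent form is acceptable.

f is 0 on only 3 rows — (0,1,0,1), (0,1,1,0), (1,0,1,0). Writing each as a minterm (¬P·Q·¬R·S, ¬P·Q·R·¬S, P·¬Q·R·¬S) and OR-ing them characterizes exactly where f=0, so f is the negation of that disjunction.

f(P, Q, R, S) = ¬(((((¬P ∧ Q) ∧ ¬R) ∧ S) ∨ (((¬P ∧ Q) ∧ R) ∧ ¬S)) ∨ (((P ∧ ¬Q) ∧ R) ∧ ¬S))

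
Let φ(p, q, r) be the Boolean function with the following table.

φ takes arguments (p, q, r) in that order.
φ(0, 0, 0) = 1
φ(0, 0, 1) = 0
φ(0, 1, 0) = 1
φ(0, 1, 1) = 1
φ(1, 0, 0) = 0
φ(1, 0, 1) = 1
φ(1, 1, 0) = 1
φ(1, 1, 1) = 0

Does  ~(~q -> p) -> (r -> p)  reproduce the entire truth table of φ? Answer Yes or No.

No

Test each input against both φ and the formula:
  p=0, q=0, r=0: formula gives 1, φ = 1 ✓
  p=0, q=0, r=1: formula gives 0, φ = 0 ✓
  p=0, q=1, r=0: formula gives 1, φ = 1 ✓
  p=0, q=1, r=1: formula gives 1, φ = 1 ✓
  p=1, q=0, r=0: formula gives 1, but φ = 0 ✗
Since they disagree at (1,0,0), the expression is not a correct formula for φ.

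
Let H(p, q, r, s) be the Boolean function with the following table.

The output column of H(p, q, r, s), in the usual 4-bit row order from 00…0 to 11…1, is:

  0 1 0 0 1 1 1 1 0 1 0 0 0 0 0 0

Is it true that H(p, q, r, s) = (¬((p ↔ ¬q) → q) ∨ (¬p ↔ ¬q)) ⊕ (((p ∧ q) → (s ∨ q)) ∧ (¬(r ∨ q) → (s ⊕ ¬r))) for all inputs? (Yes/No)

Yes

Evaluate (¬((p ↔ ¬q) → q) ∨ (¬p ↔ ¬q)) ⊕ (((p ∧ q) → (s ∨ q)) ∧ (¬(r ∨ q) → (s ⊕ ¬r))) on each row and compare to H:
  p=0, q=0, r=0, s=0: formula gives 0, H = 0 ✓
  p=0, q=0, r=0, s=1: formula gives 1, H = 1 ✓
  p=0, q=0, r=1, s=0: formula gives 0, H = 0 ✓
  p=0, q=0, r=1, s=1: formula gives 0, H = 0 ✓
  … (the remaining 12 rows also agree.)
No disagreement on any input; they are logically equivalent.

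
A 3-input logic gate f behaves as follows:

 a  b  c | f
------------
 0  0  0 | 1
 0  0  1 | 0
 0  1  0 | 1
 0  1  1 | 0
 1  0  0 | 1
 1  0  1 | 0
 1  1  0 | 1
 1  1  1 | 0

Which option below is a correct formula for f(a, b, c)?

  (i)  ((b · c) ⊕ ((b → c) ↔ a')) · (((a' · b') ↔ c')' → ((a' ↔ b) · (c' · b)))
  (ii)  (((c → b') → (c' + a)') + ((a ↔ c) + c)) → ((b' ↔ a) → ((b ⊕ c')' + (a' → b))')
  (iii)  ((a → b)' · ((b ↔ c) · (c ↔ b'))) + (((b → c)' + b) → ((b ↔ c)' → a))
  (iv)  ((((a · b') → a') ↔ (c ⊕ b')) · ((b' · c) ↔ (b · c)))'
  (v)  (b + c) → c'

(i) fails at (0,1,0): the formula yields 0, f is 1.
(ii) fails at (0,0,1): the formula yields 1, f is 0.
(iii) fails at (0,0,1): the formula yields 1, f is 0.
(iv) fails at (0,0,0): the formula yields 0, f is 1.
Only (v) survives; checking it on all 8 rows confirms it matches f.

v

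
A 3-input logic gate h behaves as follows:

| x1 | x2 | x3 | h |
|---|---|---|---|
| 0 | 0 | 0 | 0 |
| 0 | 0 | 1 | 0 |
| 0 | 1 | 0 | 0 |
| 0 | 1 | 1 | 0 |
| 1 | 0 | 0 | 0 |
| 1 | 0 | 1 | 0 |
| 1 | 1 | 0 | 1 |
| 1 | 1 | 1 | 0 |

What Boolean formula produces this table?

h is 1 on exactly one input, (1,1,0), whose minterm is x1·x2·¬x3. So h is just that conjunction.

h(x1, x2, x3) = (x1 AND x2) AND NOT x3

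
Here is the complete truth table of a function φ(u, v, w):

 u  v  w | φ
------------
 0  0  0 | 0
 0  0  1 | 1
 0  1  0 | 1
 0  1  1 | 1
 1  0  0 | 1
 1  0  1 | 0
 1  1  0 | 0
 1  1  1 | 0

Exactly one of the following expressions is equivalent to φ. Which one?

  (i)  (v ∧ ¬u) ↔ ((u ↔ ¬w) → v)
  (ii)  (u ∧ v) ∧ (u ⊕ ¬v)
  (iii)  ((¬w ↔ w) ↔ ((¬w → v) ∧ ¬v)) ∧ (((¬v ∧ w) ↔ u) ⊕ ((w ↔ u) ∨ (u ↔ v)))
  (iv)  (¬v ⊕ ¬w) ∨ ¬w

i

(ii) fails at (0,0,1): the formula yields 0, φ is 1.
(iii) fails at (0,0,1): the formula yields 0, φ is 1.
(iv) fails at (0,0,0): the formula yields 1, φ is 0.
(i) is the remaining candidate, and it agrees with φ on all 8 inputs.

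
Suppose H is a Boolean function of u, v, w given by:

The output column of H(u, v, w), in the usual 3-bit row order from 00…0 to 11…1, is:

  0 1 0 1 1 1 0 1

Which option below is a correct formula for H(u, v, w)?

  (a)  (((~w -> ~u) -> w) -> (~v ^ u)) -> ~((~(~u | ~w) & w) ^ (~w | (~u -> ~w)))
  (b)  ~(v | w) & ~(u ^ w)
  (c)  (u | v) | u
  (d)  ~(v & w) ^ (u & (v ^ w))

a

(b): at (0,0,0) it gives 1, but H = 0 — eliminated.
(c): at (0,0,1) it gives 0, but H = 1 — eliminated.
(d): at (0,0,0) it gives 1, but H = 0 — eliminated.
That leaves (a). Evaluating it on every row reproduces the table of H exactly.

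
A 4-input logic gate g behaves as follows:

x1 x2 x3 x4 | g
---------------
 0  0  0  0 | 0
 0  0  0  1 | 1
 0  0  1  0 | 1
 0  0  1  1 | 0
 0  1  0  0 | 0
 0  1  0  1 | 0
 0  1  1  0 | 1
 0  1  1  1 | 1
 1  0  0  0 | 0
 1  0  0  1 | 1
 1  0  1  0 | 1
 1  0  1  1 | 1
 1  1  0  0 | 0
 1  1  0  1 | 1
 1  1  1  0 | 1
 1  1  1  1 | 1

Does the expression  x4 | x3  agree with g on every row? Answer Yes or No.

Check the formula against g row by row:
  x1=0, x2=0, x3=0, x4=0: formula gives 0, g = 0 ✓
  x1=0, x2=0, x3=0, x4=1: formula gives 1, g = 1 ✓
  x1=0, x2=0, x3=1, x4=0: formula gives 1, g = 1 ✓
  x1=0, x2=0, x3=1, x4=1: formula gives 1, but g = 0 ✗
Since they disagree at (0,0,1,1), the expression is not a correct formula for g.

No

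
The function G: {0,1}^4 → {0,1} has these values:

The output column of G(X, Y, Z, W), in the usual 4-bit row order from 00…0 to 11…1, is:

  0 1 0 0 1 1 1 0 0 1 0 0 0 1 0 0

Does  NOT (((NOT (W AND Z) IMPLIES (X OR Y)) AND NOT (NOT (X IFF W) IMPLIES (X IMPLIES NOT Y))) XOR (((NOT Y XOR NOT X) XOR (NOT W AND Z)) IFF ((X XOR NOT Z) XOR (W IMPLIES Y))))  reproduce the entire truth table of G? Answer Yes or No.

Yes

Check the formula against G row by row:
  X=0, Y=0, Z=0, W=0: formula gives 0, G = 0 ✓
  X=0, Y=0, Z=0, W=1: formula gives 1, G = 1 ✓
  X=0, Y=0, Z=1, W=0: formula gives 0, G = 0 ✓
  X=0, Y=0, Z=1, W=1: formula gives 0, G = 0 ✓
  …and likewise for the remaining 12 rows.
Every row agrees, so the formula is equivalent.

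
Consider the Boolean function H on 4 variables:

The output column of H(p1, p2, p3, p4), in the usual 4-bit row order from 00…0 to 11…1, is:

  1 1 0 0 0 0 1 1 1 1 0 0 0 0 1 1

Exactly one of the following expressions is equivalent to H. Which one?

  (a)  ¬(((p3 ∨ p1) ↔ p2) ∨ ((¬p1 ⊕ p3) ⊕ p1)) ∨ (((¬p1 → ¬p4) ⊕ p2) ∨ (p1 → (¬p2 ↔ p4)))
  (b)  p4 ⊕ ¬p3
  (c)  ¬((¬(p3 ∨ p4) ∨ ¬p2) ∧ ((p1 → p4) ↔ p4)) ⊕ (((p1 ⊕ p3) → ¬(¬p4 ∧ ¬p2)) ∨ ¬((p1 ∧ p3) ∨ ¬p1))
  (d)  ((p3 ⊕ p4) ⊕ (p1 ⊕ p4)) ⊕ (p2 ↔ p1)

(a) fails at (0,0,1,0): the formula yields 1, H is 0.
(b) fails at (0,0,0,1): the formula yields 0, H is 1.
(c) fails at (0,0,0,0): the formula yields 0, H is 1.
Only (d) survives; checking it on all 16 rows confirms it matches H.

d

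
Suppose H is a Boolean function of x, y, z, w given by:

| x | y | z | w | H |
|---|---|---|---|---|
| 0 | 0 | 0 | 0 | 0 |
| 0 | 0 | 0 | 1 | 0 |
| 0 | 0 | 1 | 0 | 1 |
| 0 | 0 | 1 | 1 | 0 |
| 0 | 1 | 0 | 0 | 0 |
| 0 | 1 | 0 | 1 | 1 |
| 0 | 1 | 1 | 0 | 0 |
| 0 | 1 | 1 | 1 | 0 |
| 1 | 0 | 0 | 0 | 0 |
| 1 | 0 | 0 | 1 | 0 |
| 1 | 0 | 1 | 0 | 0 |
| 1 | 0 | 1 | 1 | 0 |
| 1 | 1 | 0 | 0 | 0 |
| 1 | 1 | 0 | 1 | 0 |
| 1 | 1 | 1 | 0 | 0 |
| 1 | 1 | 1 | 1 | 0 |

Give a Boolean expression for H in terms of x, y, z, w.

H=1 on 2 inputs: (0,0,1,0), (0,1,0,1). Reading each as a conjunction of literals (¬x·¬y·z·¬w, ¬x·y·¬z·w) and taking the OR gives the canonical DNF.

H(x, y, z, w) = (((¬x ∧ ¬y) ∧ z) ∧ ¬w) ∨ (((¬x ∧ y) ∧ ¬z) ∧ w)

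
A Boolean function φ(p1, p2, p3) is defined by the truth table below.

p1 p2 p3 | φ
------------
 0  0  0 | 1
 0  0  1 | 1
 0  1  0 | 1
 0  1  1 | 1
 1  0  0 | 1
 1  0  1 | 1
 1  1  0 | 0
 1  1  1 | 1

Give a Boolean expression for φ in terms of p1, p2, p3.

φ is 0 on exactly one input, (1,1,0), whose minterm is p1·p2·¬p3. So φ is the negation of that single conjunction.

φ(p1, p2, p3) = ((p1 · p2) · p3')'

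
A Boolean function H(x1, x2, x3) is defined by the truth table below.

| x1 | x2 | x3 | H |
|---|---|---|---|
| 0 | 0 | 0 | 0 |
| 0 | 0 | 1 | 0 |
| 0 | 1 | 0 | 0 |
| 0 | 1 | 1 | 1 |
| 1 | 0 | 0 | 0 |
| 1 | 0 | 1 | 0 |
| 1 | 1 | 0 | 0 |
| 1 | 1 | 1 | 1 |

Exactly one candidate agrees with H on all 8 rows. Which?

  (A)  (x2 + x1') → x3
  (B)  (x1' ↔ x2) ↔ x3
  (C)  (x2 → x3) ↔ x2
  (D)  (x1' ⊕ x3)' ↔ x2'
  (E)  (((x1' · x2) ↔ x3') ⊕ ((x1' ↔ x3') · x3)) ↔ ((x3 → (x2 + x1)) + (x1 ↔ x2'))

(A) fails at (0,0,1): the formula yields 1, H is 0.
(B) fails at (0,0,0): the formula yields 1, H is 0.
(D) fails at (0,0,1): the formula yields 1, H is 0.
(E) fails at (0,1,0): the formula yields 1, H is 0.
(C) is the remaining candidate, and it agrees with H on all 8 inputs.

C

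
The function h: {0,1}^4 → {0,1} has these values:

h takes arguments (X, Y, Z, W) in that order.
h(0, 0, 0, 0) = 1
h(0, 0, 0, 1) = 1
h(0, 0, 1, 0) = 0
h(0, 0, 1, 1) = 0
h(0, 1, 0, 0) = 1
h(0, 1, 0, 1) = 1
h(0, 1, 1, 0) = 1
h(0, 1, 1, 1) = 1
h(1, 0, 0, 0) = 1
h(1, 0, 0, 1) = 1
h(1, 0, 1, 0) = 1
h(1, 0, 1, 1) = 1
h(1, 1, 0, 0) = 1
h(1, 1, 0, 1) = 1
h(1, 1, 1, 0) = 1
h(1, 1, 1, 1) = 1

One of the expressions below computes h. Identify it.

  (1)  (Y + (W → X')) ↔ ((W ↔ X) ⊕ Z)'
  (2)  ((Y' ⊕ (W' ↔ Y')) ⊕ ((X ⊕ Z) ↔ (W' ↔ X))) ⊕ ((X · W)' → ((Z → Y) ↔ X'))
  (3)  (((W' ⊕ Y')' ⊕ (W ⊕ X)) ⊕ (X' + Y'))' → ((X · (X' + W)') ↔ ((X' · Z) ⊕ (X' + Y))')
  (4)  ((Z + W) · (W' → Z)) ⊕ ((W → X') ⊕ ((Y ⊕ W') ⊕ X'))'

3

(1) fails at (0,0,0,0): the formula yields 0, h is 1.
(2) fails at (0,0,0,0): the formula yields 0, h is 1.
(4) fails at (0,0,0,0): the formula yields 0, h is 1.
Only (3) survives; checking it on all 16 rows confirms it matches h.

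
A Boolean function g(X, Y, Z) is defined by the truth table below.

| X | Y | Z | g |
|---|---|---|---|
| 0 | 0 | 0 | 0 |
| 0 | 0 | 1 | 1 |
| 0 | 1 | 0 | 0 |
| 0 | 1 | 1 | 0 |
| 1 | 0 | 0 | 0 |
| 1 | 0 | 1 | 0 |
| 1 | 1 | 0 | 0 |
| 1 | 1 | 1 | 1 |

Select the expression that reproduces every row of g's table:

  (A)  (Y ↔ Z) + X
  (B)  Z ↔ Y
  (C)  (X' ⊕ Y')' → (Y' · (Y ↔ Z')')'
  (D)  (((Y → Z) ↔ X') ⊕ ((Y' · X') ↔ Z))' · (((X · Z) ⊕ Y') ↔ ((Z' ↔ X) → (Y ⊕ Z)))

D

(A) disagrees with g on (0,0,0) (formula → 1, table → 0); rule it out.
(B) disagrees with g on (0,0,0) (formula → 1, table → 0); rule it out.
(C) disagrees with g on (0,1,0) (formula → 1, table → 0); rule it out.
(D) is the remaining candidate, and it agrees with g on all 8 inputs.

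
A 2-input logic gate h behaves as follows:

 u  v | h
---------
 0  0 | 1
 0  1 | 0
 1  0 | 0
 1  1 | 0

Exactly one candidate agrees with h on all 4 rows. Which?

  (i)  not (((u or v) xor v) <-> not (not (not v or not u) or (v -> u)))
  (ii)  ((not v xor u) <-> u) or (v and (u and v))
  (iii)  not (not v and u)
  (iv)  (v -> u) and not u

iv

(i): at (0,0) it gives 0, but h = 1 — eliminated.
(ii): at (0,0) it gives 0, but h = 1 — eliminated.
(iii): at (0,1) it gives 1, but h = 0 — eliminated.
That leaves (iv). Evaluating it on every row reproduces the table of h exactly.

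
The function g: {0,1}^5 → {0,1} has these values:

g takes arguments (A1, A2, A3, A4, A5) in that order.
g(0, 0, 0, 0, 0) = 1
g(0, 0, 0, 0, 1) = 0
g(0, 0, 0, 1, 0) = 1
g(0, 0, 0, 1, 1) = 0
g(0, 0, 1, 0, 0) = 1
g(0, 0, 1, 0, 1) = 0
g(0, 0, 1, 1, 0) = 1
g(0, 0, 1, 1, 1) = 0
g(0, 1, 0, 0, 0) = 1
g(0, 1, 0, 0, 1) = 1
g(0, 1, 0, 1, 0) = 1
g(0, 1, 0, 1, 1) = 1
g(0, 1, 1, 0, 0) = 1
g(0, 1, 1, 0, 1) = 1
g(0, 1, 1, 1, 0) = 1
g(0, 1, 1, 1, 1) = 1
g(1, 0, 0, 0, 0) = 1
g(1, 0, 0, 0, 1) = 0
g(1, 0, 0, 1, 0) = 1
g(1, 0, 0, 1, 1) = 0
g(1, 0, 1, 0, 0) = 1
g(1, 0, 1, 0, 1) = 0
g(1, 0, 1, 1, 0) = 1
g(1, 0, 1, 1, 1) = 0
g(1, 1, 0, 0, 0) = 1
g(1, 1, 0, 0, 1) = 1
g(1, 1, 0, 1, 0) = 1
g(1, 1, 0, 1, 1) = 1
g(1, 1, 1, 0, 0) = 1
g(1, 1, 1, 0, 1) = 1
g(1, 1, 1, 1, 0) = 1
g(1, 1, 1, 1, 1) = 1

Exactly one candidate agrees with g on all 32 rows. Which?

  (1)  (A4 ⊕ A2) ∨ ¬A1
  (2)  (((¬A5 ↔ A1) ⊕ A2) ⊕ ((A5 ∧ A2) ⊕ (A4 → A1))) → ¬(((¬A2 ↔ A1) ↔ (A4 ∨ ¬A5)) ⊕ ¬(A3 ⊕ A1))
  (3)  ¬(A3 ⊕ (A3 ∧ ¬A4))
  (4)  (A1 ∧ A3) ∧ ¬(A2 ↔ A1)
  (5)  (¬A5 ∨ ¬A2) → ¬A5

5

(1) disagrees with g on (0,0,0,0,1) (formula → 1, table → 0); rule it out.
(2) disagrees with g on (0,0,0,0,0) (formula → 0, table → 1); rule it out.
(3) disagrees with g on (0,0,0,0,1) (formula → 1, table → 0); rule it out.
(4) disagrees with g on (0,0,0,0,0) (formula → 0, table → 1); rule it out.
That leaves (5). Evaluating it on every row reproduces the table of g exactly.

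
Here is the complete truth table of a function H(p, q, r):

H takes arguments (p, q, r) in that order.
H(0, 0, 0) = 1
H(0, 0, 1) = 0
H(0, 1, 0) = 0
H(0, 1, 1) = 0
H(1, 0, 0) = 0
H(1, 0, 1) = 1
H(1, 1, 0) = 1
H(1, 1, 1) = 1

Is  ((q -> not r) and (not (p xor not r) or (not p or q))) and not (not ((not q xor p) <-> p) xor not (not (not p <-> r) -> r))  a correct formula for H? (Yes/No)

Evaluate ((q -> not r) and (not (p xor not r) or (not p or q))) and not (not ((not q xor p) <-> p) xor not (not (not p <-> r) -> r)) on each row and compare to H:
  p=0, q=0, r=0: formula gives 1, H = 1 ✓
  p=0, q=0, r=1: formula gives 0, H = 0 ✓
  p=0, q=1, r=0: formula gives 0, H = 0 ✓
  p=0, q=1, r=1: formula gives 0, H = 0 ✓
  p=1, q=0, r=0: formula gives 0, H = 0 ✓
  p=1, q=0, r=1: formula gives 0, but H = 1 ✗
Row (1,0,1) is a counterexample, so the formula is not equivalent to H.

No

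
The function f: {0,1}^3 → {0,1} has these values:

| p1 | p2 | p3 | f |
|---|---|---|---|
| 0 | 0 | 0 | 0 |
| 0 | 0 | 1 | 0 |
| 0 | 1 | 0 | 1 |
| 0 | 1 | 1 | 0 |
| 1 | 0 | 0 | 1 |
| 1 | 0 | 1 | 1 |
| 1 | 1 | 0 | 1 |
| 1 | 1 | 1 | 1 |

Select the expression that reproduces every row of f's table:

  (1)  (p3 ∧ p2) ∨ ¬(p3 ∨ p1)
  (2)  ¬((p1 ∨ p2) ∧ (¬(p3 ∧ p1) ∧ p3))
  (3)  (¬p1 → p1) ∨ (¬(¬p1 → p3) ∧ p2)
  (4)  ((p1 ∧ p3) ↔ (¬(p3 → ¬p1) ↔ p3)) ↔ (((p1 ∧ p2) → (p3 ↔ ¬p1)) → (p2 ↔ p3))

3

(1) fails at (0,0,0): the formula yields 1, f is 0.
(2) fails at (0,0,0): the formula yields 1, f is 0.
(4) fails at (0,1,1): the formula yields 1, f is 0.
(3) is the remaining candidate, and it agrees with f on all 8 inputs.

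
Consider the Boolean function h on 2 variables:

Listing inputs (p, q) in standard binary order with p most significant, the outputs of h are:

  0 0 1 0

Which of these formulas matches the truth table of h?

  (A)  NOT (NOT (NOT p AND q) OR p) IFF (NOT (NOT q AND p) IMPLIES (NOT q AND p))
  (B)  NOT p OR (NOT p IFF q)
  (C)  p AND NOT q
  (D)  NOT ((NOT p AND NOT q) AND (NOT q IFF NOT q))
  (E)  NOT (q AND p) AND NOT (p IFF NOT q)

C

(A): at (0,0) it gives 1, but h = 0 — eliminated.
(B): at (0,0) it gives 1, but h = 0 — eliminated.
(D): at (0,1) it gives 1, but h = 0 — eliminated.
(E): at (0,0) it gives 1, but h = 0 — eliminated.
Only (C) survives; checking it on all 4 rows confirms it matches h.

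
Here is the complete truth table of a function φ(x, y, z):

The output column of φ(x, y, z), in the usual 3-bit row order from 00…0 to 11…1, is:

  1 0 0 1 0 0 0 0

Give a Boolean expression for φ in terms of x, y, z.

The 1-rows are (0,0,0), (0,1,1). Each contributes one minterm — ¬x·¬y·¬z; ¬x·y·z — and their disjunction is a sum-of-products form of φ.

φ(x, y, z) = ((¬x ∧ ¬y) ∧ ¬z) ∨ ((¬x ∧ y) ∧ z)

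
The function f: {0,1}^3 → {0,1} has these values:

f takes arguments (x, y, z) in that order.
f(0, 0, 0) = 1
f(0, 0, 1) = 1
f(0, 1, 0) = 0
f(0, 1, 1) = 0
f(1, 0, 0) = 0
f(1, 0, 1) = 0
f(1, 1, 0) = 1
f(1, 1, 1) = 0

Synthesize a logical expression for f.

f(x, y, z) = (((not x and not y) and not z) or ((not x and not y) and z)) or ((x and y) and not z)

Collect the rows where f=1 — (0,0,0), (0,0,1), (1,1,0) — and write one minterm per row: ¬x·¬y·¬z, ¬x·¬y·z, x·y·¬z. Their union (logical OR) reproduces the table exactly.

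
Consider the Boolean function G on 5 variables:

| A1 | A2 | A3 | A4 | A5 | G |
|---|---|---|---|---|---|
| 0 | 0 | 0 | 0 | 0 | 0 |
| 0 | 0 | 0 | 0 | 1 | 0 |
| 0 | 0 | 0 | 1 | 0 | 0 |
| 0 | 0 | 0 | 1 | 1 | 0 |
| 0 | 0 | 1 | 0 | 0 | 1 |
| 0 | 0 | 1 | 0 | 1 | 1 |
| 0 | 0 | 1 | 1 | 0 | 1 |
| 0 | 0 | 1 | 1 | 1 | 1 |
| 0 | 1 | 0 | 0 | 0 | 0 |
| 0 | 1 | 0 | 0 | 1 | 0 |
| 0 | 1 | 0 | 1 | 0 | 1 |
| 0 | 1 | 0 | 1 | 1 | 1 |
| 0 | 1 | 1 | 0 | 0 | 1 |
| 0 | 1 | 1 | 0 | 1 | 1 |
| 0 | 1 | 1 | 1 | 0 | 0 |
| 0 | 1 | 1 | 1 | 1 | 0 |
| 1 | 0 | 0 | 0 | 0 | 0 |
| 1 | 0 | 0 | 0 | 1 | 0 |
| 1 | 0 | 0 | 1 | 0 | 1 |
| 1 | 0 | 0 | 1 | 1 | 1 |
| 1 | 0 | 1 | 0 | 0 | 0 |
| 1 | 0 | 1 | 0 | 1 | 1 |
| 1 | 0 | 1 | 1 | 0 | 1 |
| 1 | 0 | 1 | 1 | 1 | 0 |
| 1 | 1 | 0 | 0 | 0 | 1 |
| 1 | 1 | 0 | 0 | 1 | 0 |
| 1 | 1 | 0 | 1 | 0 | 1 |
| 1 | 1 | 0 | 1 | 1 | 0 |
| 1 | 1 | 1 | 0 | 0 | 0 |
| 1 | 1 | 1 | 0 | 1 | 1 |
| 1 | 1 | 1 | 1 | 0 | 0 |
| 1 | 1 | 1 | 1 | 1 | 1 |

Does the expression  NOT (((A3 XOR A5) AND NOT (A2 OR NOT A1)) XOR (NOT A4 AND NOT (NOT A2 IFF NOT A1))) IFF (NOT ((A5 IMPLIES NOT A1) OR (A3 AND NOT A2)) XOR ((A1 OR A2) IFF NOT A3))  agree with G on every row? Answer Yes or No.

Test each input against both G and the formula:
  A1=0, A2=0, A3=0, A4=0, A5=0: formula gives 0, G = 0 ✓
  A1=0, A2=0, A3=0, A4=0, A5=1: formula gives 0, G = 0 ✓
  A1=0, A2=0, A3=0, A4=1, A5=0: formula gives 0, G = 0 ✓
  A1=0, A2=0, A3=0, A4=1, A5=1: formula gives 0, G = 0 ✓
  …and likewise for the remaining 28 rows.
No disagreement on any input; they are logically equivalent.

Yes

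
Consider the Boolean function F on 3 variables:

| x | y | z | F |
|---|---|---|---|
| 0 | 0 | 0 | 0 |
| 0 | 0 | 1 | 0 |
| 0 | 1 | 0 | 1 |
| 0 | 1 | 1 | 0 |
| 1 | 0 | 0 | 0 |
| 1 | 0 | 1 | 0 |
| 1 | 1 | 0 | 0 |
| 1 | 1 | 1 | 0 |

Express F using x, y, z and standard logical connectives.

F(x, y, z) = (not x and y) and not z

Only row (0,1,0) gives 1. That row's minterm ¬x·y·¬z is F directly.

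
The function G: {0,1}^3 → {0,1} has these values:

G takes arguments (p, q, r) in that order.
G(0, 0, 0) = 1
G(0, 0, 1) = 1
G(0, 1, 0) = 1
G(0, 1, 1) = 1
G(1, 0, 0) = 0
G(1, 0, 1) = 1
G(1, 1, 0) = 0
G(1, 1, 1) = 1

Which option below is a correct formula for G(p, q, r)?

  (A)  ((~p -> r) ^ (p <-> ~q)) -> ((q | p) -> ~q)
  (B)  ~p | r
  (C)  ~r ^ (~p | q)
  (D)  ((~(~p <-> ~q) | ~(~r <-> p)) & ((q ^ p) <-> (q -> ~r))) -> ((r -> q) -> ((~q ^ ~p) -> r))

(A) disagrees with G on (0,1,0) (formula → 0, table → 1); rule it out.
(C) disagrees with G on (0,0,0) (formula → 0, table → 1); rule it out.
(D) disagrees with G on (0,1,0) (formula → 0, table → 1); rule it out.
Only (B) survives; checking it on all 8 rows confirms it matches G.

B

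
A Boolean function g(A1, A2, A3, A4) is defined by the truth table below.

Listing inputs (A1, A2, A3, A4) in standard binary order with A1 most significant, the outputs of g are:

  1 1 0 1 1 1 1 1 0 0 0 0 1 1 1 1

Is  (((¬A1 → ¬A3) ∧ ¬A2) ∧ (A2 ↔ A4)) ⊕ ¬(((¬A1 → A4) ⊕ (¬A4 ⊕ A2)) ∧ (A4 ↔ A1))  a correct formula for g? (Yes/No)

Evaluate (((¬A1 → ¬A3) ∧ ¬A2) ∧ (A2 ↔ A4)) ⊕ ¬(((¬A1 → A4) ⊕ (¬A4 ⊕ A2)) ∧ (A4 ↔ A1)) on each row and compare to g:
  A1=0, A2=0, A3=0, A4=0: formula gives 1, g = 1 ✓
  A1=0, A2=0, A3=0, A4=1: formula gives 1, g = 1 ✓
  A1=0, A2=0, A3=1, A4=0: formula gives 0, g = 0 ✓
  A1=0, A2=0, A3=1, A4=1: formula gives 1, g = 1 ✓
  … (the remaining 12 rows also agree.)
All 16 rows match — the expression computes g exactly.

Yes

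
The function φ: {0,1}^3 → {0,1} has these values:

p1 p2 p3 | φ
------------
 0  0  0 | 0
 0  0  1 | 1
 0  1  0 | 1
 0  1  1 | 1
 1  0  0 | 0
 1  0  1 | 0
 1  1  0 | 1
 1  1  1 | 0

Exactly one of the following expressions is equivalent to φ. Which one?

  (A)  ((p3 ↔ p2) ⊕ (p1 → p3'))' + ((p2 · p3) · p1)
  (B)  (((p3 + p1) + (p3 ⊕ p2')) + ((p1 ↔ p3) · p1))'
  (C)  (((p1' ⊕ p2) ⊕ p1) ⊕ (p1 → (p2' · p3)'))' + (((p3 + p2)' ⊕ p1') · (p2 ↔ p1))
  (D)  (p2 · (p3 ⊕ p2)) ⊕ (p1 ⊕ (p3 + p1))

(A): at (0,0,0) it gives 1, but φ = 0 — eliminated.
(B): at (0,0,1) it gives 0, but φ = 1 — eliminated.
(C): at (0,0,0) it gives 1, but φ = 0 — eliminated.
That leaves (D). Evaluating it on every row reproduces the table of φ exactly.

D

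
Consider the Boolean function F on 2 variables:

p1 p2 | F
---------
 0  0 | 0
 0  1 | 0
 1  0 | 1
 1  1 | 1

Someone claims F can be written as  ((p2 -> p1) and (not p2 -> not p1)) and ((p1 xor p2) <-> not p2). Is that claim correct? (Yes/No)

Evaluate ((p2 -> p1) and (not p2 -> not p1)) and ((p1 xor p2) <-> not p2) on each row and compare to F:
  p1=0, p2=0: formula gives 0, F = 0 ✓
  p1=0, p2=1: formula gives 0, F = 0 ✓
  p1=1, p2=0: formula gives 0, but F = 1 ✗
Row (1,0) is a counterexample, so the formula is not equivalent to F.

No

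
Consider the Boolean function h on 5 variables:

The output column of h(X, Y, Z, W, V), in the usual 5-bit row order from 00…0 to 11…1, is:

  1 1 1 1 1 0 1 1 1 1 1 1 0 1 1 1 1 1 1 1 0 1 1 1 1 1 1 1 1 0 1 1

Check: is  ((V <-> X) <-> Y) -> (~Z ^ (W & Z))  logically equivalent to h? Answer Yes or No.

Test each input against both h and the formula:
  X=0, Y=0, Z=0, W=0, V=0: formula gives 1, h = 1 ✓
  X=0, Y=0, Z=0, W=0, V=1: formula gives 1, h = 1 ✓
  X=0, Y=0, Z=0, W=1, V=0: formula gives 1, h = 1 ✓
  X=0, Y=0, Z=0, W=1, V=1: formula gives 1, h = 1 ✓
  … (the remaining 28 rows also agree.)
No disagreement on any input; they are logically equivalent.

Yes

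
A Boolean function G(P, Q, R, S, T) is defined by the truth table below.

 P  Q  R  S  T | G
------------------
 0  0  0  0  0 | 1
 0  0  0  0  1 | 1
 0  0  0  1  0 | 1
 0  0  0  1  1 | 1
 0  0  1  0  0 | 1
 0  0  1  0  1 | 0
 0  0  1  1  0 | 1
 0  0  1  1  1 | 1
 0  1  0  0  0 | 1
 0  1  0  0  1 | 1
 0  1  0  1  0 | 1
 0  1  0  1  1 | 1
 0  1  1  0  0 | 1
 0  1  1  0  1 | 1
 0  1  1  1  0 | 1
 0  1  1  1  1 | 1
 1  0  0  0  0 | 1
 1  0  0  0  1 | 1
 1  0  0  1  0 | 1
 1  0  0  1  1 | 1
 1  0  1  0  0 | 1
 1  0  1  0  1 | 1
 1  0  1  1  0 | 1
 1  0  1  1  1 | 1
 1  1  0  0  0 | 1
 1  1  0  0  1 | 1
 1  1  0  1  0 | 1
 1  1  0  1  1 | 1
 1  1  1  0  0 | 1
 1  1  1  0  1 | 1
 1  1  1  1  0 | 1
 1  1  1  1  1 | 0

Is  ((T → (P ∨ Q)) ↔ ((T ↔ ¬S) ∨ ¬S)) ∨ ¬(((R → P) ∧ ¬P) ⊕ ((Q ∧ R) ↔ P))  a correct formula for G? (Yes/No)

Check the formula against G row by row:
  P=0, Q=0, R=0, S=0, T=0: formula gives 1, G = 1 ✓
  P=0, Q=0, R=0, S=0, T=1: formula gives 1, G = 1 ✓
  P=0, Q=0, R=0, S=1, T=0: formula gives 1, G = 1 ✓
  P=0, Q=0, R=0, S=1, T=1: formula gives 1, G = 1 ✓
  … (the remaining 28 rows also agree.)
No disagreement on any input; they are logically equivalent.

Yes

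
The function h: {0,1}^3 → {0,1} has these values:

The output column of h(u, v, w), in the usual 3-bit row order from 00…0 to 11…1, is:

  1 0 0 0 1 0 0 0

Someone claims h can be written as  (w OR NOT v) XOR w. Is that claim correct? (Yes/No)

Evaluate (w OR NOT v) XOR w on each row and compare to h:
  u=0, v=0, w=0: formula gives 1, h = 1 ✓
  u=0, v=0, w=1: formula gives 0, h = 0 ✓
  u=0, v=1, w=0: formula gives 0, h = 0 ✓
  u=0, v=1, w=1: formula gives 0, h = 0 ✓
  u=1, v=0, w=0: formula gives 1, h = 1 ✓
  … (the remaining 3 rows also agree.)
No disagreement on any input; they are logically equivalent.

Yes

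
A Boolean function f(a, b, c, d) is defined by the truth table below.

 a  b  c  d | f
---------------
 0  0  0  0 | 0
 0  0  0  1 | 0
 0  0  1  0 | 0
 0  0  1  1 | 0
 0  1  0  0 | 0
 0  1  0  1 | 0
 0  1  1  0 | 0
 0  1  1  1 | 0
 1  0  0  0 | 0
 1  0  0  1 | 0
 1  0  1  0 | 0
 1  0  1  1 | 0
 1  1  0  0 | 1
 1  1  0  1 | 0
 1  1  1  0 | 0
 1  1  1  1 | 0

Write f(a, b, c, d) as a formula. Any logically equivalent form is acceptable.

f(a, b, c, d) = ((a & b) & ~c) & ~d

f is 1 on exactly one input, (1,1,0,0), whose minterm is a·b·¬c·¬d. So f is just that conjunction.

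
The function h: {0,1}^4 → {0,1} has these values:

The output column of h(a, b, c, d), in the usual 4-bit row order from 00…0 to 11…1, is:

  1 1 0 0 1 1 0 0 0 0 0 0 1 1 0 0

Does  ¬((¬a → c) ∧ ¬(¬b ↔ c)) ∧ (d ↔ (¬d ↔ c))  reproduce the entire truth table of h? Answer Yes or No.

Yes

Check the formula against h row by row:
  a=0, b=0, c=0, d=0: formula gives 1, h = 1 ✓
  a=0, b=0, c=0, d=1: formula gives 1, h = 1 ✓
  a=0, b=0, c=1, d=0: formula gives 0, h = 0 ✓
  a=0, b=0, c=1, d=1: formula gives 0, h = 0 ✓
  … (the remaining 12 rows also agree.)
No disagreement on any input; they are logically equivalent.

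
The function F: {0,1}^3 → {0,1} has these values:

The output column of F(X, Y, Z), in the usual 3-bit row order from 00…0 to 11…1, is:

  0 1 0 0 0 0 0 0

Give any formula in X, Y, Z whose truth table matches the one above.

Only row (0,0,1) gives 1. That row's minterm ¬X·¬Y·Z is F directly.

F(X, Y, Z) = (¬X ∧ ¬Y) ∧ Z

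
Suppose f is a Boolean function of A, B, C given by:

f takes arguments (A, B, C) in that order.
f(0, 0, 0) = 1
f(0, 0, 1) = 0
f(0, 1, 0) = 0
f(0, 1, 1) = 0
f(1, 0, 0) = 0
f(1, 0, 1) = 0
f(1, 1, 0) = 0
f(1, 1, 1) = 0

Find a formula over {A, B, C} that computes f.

f(A, B, C) = ~((A | B) | C)

The output is 1 only when every input is 0 — NOR of all inputs.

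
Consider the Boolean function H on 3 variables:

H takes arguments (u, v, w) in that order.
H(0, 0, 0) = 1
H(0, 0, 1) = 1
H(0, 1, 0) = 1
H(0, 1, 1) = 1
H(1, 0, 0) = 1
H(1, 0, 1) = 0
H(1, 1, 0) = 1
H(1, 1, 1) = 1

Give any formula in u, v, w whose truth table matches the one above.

H(u, v, w) = NOT ((u AND NOT v) AND w)

Only row (1,0,1) gives 0. So H is 1 everywhere except there — the complement of the minterm u·¬v·w.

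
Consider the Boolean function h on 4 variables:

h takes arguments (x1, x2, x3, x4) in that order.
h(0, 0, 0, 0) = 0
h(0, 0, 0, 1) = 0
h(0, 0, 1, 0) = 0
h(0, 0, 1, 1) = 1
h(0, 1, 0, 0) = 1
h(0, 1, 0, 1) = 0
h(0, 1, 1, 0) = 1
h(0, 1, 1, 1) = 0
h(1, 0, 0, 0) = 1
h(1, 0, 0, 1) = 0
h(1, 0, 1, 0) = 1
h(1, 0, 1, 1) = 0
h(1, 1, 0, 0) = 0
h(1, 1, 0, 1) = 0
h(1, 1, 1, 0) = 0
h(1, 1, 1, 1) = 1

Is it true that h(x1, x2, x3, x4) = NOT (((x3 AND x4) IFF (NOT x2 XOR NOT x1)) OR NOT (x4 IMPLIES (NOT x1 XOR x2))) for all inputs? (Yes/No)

Test each input against both h and the formula:
  x1=0, x2=0, x3=0, x4=0: formula gives 0, h = 0 ✓
  x1=0, x2=0, x3=0, x4=1: formula gives 0, h = 0 ✓
  x1=0, x2=0, x3=1, x4=0: formula gives 0, h = 0 ✓
  x1=0, x2=0, x3=1, x4=1: formula gives 1, h = 1 ✓
  … (the remaining 12 rows also agree.)
Every row agrees, so the formula is equivalent.

Yes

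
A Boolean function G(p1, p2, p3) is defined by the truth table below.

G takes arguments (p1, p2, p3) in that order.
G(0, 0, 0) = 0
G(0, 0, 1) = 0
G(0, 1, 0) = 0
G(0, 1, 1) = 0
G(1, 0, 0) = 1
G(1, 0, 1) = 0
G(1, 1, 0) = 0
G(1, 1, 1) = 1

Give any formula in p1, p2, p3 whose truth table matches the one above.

The 1-rows are (1,0,0), (1,1,1). Each contributes one minterm — p1·¬p2·¬p3; p1·p2·p3 — and their disjunction is a sum-of-products form of G.

G(p1, p2, p3) = ((p1 & ~p2) & ~p3) | ((p1 & p2) & p3)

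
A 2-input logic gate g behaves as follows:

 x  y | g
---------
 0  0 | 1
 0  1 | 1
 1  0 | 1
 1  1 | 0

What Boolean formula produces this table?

g(x, y) = not (x and y)

The output is 0 only when every input is 1 — NAND of all inputs.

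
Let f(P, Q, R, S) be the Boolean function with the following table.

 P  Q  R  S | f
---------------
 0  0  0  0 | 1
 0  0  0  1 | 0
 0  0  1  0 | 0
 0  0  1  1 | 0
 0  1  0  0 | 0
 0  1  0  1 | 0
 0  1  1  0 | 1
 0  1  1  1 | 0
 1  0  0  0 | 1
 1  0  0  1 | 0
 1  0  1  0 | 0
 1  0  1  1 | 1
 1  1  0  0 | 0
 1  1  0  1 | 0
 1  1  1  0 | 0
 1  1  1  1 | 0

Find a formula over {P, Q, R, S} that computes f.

Collect the rows where f=1 — (0,0,0,0), (0,1,1,0), (1,0,0,0), (1,0,1,1) — and write one minterm per row: ¬P·¬Q·¬R·¬S, ¬P·Q·R·¬S, P·¬Q·¬R·¬S, P·¬Q·R·S. Their union (logical OR) reproduces the table exactly.

f(P, Q, R, S) = (((((~P & ~Q) & ~R) & ~S) | (((~P & Q) & R) & ~S)) | (((P & ~Q) & ~R) & ~S)) | (((P & ~Q) & R) & S)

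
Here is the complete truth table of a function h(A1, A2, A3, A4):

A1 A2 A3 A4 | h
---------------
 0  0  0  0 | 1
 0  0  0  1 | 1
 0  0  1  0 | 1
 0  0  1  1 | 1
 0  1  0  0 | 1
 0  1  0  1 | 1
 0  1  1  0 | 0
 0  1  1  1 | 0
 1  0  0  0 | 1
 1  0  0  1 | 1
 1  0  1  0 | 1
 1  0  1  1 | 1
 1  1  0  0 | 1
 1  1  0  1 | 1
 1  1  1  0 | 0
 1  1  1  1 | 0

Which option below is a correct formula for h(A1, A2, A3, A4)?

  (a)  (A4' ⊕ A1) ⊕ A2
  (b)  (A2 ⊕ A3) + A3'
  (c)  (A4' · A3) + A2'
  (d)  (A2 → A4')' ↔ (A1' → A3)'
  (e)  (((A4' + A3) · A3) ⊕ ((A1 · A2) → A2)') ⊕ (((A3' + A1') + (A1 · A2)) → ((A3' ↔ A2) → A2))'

(a) fails at (0,0,0,1): the formula yields 0, h is 1.
(c) fails at (0,1,0,0): the formula yields 0, h is 1.
(d) fails at (0,0,0,0): the formula yields 0, h is 1.
(e) fails at (0,0,0,0): the formula yields 0, h is 1.
That leaves (b). Evaluating it on every row reproduces the table of h exactly.

b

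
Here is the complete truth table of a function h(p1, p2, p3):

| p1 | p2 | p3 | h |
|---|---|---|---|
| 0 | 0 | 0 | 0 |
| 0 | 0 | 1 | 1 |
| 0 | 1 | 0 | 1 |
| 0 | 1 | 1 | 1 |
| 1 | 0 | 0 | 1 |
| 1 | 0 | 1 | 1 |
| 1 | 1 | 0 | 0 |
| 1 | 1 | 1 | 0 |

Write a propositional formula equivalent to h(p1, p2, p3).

h(p1, p2, p3) = ¬((((¬p1 ∧ ¬p2) ∧ ¬p3) ∨ ((p1 ∧ p2) ∧ ¬p3)) ∨ ((p1 ∧ p2) ∧ p3))

The 0-rows are (0,0,0), (1,1,0), (1,1,1). Take each as a conjunction (¬p1·¬p2·¬p3, p1·p2·¬p3, p1·p2·p3), form their disjunction, and complement — that gives a formula that is 1 everywhere h is.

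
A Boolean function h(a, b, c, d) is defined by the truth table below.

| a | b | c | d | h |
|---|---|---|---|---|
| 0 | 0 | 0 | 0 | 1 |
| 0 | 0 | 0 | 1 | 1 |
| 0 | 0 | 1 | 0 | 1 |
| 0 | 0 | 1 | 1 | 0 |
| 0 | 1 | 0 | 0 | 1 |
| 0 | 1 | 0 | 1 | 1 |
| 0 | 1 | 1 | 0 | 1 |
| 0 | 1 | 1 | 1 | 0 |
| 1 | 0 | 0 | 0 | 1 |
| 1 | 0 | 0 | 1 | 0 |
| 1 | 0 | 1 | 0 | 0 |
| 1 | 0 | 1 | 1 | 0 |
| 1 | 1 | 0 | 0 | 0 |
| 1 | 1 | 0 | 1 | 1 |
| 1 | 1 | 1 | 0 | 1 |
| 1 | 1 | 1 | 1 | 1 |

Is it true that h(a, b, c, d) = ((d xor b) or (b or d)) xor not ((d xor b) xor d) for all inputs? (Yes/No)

No

Check the formula against h row by row:
  a=0, b=0, c=0, d=0: formula gives 1, h = 1 ✓
  a=0, b=0, c=0, d=1: formula gives 0, but h = 1 ✗
A single disagreement suffices: at (0,0,0,1) they differ, so the formula does not compute h.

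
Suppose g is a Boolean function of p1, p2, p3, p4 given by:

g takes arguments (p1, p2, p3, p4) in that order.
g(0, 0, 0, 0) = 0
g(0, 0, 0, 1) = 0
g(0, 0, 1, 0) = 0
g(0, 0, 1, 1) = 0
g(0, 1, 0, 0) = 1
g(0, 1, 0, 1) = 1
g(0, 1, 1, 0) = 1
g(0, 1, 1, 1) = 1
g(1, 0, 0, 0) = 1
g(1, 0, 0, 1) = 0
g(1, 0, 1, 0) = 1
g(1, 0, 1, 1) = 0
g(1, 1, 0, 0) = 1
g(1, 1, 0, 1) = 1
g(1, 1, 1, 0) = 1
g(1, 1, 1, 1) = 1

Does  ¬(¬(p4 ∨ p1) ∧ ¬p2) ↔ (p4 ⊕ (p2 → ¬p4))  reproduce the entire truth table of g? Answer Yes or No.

Yes

Check the formula against g row by row:
  p1=0, p2=0, p3=0, p4=0: formula gives 0, g = 0 ✓
  p1=0, p2=0, p3=0, p4=1: formula gives 0, g = 0 ✓
  p1=0, p2=0, p3=1, p4=0: formula gives 0, g = 0 ✓
  p1=0, p2=0, p3=1, p4=1: formula gives 0, g = 0 ✓
  …and likewise for the remaining 12 rows.
No disagreement on any input; they are logically equivalent.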